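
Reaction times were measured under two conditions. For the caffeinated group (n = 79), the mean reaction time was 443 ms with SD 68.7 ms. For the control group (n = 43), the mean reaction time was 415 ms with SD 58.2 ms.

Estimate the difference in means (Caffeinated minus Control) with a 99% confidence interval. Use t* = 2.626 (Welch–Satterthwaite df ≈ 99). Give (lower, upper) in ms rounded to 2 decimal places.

Standard errors of each mean: 68.7/√79 = 7.7294 and 58.2/√43 = 8.8754.
SE(x̄₁ − x̄₂) = √(7.7294² + 8.8754²) = 11.7693 for independent samples with unequal variances.
With t* = 2.626, the margin is 2.626 × 11.7693 = 30.9062.
x̄₁ − x̄₂ = 443 − 415 = 28.0000; the interval is 28.0000 ± 30.9062 = (-2.91, 58.91).

(-2.91, 58.91)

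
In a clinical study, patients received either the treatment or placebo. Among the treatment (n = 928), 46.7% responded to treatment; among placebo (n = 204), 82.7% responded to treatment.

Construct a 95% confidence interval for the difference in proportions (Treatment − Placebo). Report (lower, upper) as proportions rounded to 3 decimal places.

SE₁ = √(p̂₁(1−p̂₁)/n₁) = √(0.4670·0.5330/928) = 0.01638; SE₂ = √(0.8270·0.1730/204) = 0.02648.
Independent samples: SE of the difference = √(SE₁² + SE₂²) = √(0.0002683044 + 0.0007011904) = 0.03114.
z* for 95% confidence is 1.960, so the margin of error is 1.960 × 0.03114 = 0.06103.
Point estimate p̂₁ − p̂₂ = 0.4670 − 0.8270 = -0.3600.
-0.3600 ± 0.06103 → (-0.421, -0.299).

(-0.421, -0.299)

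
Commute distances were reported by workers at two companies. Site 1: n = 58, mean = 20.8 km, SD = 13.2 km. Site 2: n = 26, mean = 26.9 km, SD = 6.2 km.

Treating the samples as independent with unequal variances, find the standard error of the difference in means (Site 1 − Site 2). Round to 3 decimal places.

Standard errors of each mean: 13.2/√58 = 1.7332 and 6.2/√26 = 1.2159.
SE(x̄₁ − x̄₂) = √(1.7332² + 1.2159²) = 2.1172 for independent samples with unequal variances.

2.117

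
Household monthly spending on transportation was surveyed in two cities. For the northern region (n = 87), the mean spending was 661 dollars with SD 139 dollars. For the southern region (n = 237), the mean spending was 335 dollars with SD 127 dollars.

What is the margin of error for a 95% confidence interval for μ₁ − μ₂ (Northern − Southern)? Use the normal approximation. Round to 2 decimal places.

Standard errors of each mean: 139/√87 = 14.9024 and 127/√237 = 8.2495.
SE(x̄₁ − x̄₂) = √(14.9024² + 8.2495²) = 17.0334 for independent samples with unequal variances.
With z* = 1.960, the margin is 1.960 × 17.0334 = 33.3855.

33.39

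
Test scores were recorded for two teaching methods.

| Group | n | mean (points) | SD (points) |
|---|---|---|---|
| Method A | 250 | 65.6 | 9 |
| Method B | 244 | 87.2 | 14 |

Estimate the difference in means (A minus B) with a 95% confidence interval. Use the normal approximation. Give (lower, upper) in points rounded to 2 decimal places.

(-23.68, -19.52)

Standard errors of each mean: 9/√250 = 0.5692 and 14/√244 = 0.8963.
SE(x̄₁ − x̄₂) = √(0.5692² + 0.8963²) = 1.0618 for independent samples with unequal variances.
With z* = 1.960, the margin is 1.960 × 1.0618 = 2.0811.
x̄₁ − x̄₂ = 65.6 − 87.2 = -21.6000; the interval is -21.6000 ± 2.0811 = (-23.68, -19.52).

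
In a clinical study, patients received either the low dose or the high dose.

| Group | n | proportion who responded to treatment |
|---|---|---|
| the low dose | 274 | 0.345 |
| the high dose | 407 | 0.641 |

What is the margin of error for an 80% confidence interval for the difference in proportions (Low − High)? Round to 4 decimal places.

Each SE is √(p̂(1−p̂)/n): √(0.3450·0.6550/274) = 0.02872 and √(0.6410·0.3590/407) = 0.02378.
SE(p̂₁ − p̂₂) = √(SE₁² + SE₂²) = √(0.0008248384 + 0.0005654884) = 0.03729, since the two samples are independent.
At 80% confidence z* = 1.282; margin = 1.282 × 0.03729 = 0.04781.

0.0478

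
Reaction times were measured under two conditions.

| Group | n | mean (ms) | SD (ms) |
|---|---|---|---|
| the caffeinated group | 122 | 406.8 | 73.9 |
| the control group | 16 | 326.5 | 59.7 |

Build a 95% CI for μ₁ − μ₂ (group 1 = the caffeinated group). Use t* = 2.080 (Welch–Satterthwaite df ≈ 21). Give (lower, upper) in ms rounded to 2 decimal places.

(46.28, 114.32)

Standard errors of each mean: 73.9/√122 = 6.6906 and 59.7/√16 = 14.9250.
SE(x̄₁ − x̄₂) = √(6.6906² + 14.9250²) = 16.3560 for independent samples with unequal variances.
With t* = 2.080, the margin is 2.080 × 16.3560 = 34.0205.
x̄₁ − x̄₂ = 406.8 − 326.5 = 80.3000; the interval is 80.3000 ± 34.0205 = (46.28, 114.32).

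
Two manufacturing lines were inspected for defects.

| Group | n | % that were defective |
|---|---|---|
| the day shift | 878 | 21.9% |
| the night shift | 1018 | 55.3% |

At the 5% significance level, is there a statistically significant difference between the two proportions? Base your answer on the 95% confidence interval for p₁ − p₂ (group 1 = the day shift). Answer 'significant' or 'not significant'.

SE₁ = √(p̂₁(1−p̂₁)/n₁) = √(0.2190·0.7810/878) = 0.01396; SE₂ = √(0.5530·0.4470/1018) = 0.01558.
Independent samples: SE of the difference = √(SE₁² + SE₂²) = √(0.0001948816 + 0.0002427364) = 0.02092.
z* for 95% confidence is 1.960, so the margin of error is 1.960 × 0.02092 = 0.04100.
Point estimate p̂₁ − p̂₂ = 0.2190 − 0.5530 = -0.3340.
-0.3340 ± 0.04100 → (-0.37500, -0.29300).
The interval (-0.37500, -0.29300) does not contain 0, so the difference is significant.

significant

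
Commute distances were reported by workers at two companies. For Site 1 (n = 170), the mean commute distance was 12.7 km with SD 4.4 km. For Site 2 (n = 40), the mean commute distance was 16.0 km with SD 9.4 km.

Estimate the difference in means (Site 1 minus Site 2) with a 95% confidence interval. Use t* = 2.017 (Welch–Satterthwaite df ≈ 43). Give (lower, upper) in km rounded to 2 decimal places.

SE₁ = s₁/√n₁ = 4.4/√170 = 0.3375; SE₂ = 9.4/√40 = 1.4863.
Independent samples, unequal variances: SE_diff = √(SE₁² + SE₂²) = √(0.11390625 + 2.20908769) = 1.5241.
t* = 2.017, so margin of error = 2.017 × 1.5241 = 3.0741.
Difference in means = 12.7 − 16.0 = -3.3000.
-3.3000 ± 3.0741 → (-6.37, -0.23).

(-6.37, -0.23)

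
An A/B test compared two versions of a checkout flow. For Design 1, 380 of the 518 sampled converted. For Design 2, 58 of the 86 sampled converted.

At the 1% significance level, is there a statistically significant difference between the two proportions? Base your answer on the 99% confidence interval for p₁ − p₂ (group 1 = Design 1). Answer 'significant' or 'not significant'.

not significant

Sample proportions: 380/518 = 0.7336, 58/86 = 0.6744.
Each SE is √(p̂(1−p̂)/n): √(0.7336·0.2664/518) = 0.01942 and √(0.6744·0.3256/86) = 0.05053.
SE(p̂₁ − p̂₂) = √(SE₁² + SE₂²) = √(0.0003771364 + 0.0025532809) = 0.05413, since the two samples are independent.
At 99% confidence z* = 2.576; margin = 2.576 × 0.05413 = 0.13944.
The difference is 0.7336 − 0.6744 = 0.0592, so the interval is 0.0592 ± 0.13944 = (-0.08024, 0.19864).
The interval (-0.08024, 0.19864) contains 0, so the difference is not significant.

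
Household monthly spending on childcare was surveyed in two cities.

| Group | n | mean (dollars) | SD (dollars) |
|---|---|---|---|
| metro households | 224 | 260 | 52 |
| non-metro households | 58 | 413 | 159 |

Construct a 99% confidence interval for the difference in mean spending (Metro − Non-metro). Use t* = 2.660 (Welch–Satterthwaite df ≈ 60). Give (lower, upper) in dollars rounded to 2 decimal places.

(-209.30, -96.70)

SE₁ = s₁/√n₁ = 52/√224 = 3.4744; SE₂ = 159/√58 = 20.8777.
Independent samples, unequal variances: SE_diff = √(SE₁² + SE₂²) = √(12.07145536 + 435.87835729) = 21.1648.
t* = 2.660, so margin of error = 2.660 × 21.1648 = 56.2984.
Difference in means = 260 − 413 = -153.0000.
-153.0000 ± 56.2984 → (-209.30, -96.70).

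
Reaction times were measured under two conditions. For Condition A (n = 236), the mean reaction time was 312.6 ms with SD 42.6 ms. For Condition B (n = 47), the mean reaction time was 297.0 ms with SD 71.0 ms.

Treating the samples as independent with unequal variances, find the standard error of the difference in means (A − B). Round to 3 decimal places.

10.721

Standard errors of each mean: 42.6/√236 = 2.7730 and 71.0/√47 = 10.3564.
SE(x̄₁ − x̄₂) = √(2.7730² + 10.3564²) = 10.7212 for independent samples with unequal variances.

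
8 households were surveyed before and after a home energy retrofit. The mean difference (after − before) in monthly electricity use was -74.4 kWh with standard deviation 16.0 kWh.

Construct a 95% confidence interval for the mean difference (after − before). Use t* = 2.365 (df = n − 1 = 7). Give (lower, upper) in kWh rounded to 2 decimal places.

(-87.78, -61.02)

Paired design: SE = s_d/√n = 16.0/√8 = 5.6569.
t* = 2.365; margin of error = 2.365 × 5.6569 = 13.3786.
-74.4 ± 13.3786 → (-87.78, -61.02).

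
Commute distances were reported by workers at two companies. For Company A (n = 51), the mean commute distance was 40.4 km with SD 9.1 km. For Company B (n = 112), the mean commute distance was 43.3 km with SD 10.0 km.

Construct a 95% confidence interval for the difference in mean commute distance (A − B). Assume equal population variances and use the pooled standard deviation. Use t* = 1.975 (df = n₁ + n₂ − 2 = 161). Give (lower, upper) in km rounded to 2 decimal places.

s_p = √[((n₁−1)s₁² + (n₂−1)s₂²)/(n₁+n₂−2)] = √[(50·9.1² + 111·10.0²)/161] = 9.7294.
SE = 9.7294·√(1/51 + 1/112) = 1.6436.
With t* = 1.975, margin = 1.975 × 1.6436 = 3.2461.
x̄₁ − x̄₂ = 40.4 − 43.3 = -2.9000; interval -2.9000 ± 3.2461 = (-6.15, 0.35).

(-6.15, 0.35)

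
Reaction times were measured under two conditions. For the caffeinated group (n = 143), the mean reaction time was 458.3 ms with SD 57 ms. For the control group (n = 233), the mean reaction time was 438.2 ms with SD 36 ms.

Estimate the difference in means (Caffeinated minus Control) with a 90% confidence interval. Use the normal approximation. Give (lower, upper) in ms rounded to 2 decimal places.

SE₁ = s₁/√n₁ = 57/√143 = 4.7666; SE₂ = 36/√233 = 2.3584.
Independent samples, unequal variances: SE_diff = √(SE₁² + SE₂²) = √(22.72047556 + 5.56205056) = 5.3181.
z* = 1.645, so margin of error = 1.645 × 5.3181 = 8.7483.
Difference in means = 458.3 − 438.2 = 20.1000.
20.1000 ± 8.7483 → (11.35, 28.85).

(11.35, 28.85)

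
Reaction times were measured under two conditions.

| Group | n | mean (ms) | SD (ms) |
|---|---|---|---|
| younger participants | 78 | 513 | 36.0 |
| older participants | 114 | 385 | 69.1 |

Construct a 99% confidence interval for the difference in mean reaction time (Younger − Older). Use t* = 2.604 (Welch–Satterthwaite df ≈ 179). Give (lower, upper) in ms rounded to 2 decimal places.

SE₁ = s₁/√n₁ = 36.0/√78 = 4.0762; SE₂ = 69.1/√114 = 6.4718.
Independent samples, unequal variances: SE_diff = √(SE₁² + SE₂²) = √(16.61540644 + 41.88419524) = 7.6485.
t* = 2.604, so margin of error = 2.604 × 7.6485 = 19.9167.
Difference in means = 513 − 385 = 128.0000.
128.0000 ± 19.9167 → (108.08, 147.92).

(108.08, 147.92)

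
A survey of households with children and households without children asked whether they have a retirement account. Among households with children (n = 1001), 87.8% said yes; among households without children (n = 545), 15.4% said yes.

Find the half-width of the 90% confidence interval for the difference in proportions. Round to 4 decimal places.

SE₁ = √(p̂₁(1−p̂₁)/n₁) = √(0.8780·0.1220/1001) = 0.01034; SE₂ = √(0.1540·0.8460/545) = 0.01546.
Independent samples: SE of the difference = √(SE₁² + SE₂²) = √(0.0001069156 + 0.0002390116) = 0.01860.
z* for 90% confidence is 1.645, so the margin of error is 1.645 × 0.01860 = 0.03060.

0.0306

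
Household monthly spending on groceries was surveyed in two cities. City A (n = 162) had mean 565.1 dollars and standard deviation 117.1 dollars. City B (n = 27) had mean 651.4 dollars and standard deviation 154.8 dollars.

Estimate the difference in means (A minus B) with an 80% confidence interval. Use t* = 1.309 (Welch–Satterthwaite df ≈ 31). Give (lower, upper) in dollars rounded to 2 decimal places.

(-127.11, -45.49)

Per-group SEs: s₁/√n₁ = 117.1/√162 = 9.2002, s₂/√n₂ = 154.8/√27 = 29.7913.
Unpooled SE of the difference: √(84.64368004 + 887.52155569) = 31.1796.
Margin of error = t* · SE = 1.309 × 31.1796 = 40.8141.
x̄₁ − x̄₂ = 565.1 − 651.4 = -86.3000.
CI: -86.3000 ± 40.8141 = (-127.11, -45.49).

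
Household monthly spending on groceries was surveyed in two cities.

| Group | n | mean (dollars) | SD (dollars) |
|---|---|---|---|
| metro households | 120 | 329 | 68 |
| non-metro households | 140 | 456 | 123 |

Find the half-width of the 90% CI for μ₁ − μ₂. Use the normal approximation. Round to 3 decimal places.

Standard errors of each mean: 68/√120 = 6.2075 and 123/√140 = 10.3954.
SE(x̄₁ − x̄₂) = √(6.2075² + 10.3954²) = 12.1077 for independent samples with unequal variances.
With z* = 1.645, the margin is 1.645 × 12.1077 = 19.9172.

19.917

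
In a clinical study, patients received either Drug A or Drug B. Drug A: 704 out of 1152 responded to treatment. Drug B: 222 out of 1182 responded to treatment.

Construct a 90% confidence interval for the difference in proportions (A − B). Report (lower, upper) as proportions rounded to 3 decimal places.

(0.393, 0.453)

First, p̂₁ = 704/1152 = 0.6111; p̂₂ = 222/1182 = 0.1878.
The two standard errors are √(0.6111×0.3889/1152) = 0.01436 and √(0.1878×0.8122/1182) = 0.01136.
Because the samples are independent, SE_diff = √(0.01436² + 0.01136²) = 0.01831.
Using z* = 1.645 for 90%, ME = 1.645 × 0.01831 = 0.03012.
p̂₁ − p̂₂ = 0.4233; interval 0.4233 ± 0.03012 gives (0.393, 0.453).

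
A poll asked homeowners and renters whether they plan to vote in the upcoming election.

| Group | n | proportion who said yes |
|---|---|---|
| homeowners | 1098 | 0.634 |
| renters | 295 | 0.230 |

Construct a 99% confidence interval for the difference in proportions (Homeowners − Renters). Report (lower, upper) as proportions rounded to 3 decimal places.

(0.331, 0.477)

The two standard errors are √(0.6340×0.3660/1098) = 0.01454 and √(0.2300×0.7700/295) = 0.02450.
Because the samples are independent, SE_diff = √(0.01454² + 0.02450²) = 0.02849.
Using z* = 2.576 for 99%, ME = 2.576 × 0.02849 = 0.07339.
p̂₁ − p̂₂ = 0.4040; interval 0.4040 ± 0.07339 gives (0.331, 0.477).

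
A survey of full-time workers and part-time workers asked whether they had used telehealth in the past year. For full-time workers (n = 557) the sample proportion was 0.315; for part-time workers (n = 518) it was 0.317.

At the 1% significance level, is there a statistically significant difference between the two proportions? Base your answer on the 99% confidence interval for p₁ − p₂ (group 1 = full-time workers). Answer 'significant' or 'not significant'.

Each SE is √(p̂(1−p̂)/n): √(0.3150·0.6850/557) = 0.01968 and √(0.3170·0.6830/518) = 0.02044.
SE(p̂₁ − p̂₂) = √(SE₁² + SE₂²) = √(0.0003873024 + 0.0004177936) = 0.02837, since the two samples are independent.
At 99% confidence z* = 2.576; margin = 2.576 × 0.02837 = 0.07308.
The difference is 0.3150 − 0.3170 = -0.0020, so the interval is -0.0020 ± 0.07308 = (-0.07508, 0.07108).
The interval (-0.07508, 0.07108) contains 0, so the difference is not significant.

not significant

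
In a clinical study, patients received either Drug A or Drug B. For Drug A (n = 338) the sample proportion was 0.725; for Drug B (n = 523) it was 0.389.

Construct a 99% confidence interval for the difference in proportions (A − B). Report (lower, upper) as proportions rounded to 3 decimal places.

(0.253, 0.419)

The two standard errors are √(0.7250×0.2750/338) = 0.02429 and √(0.3890×0.6110/523) = 0.02132.
Because the samples are independent, SE_diff = √(0.02429² + 0.02132²) = 0.03232.
Using z* = 2.576 for 99%, ME = 2.576 × 0.03232 = 0.08326.
p̂₁ − p̂₂ = 0.3360; interval 0.3360 ± 0.08326 gives (0.253, 0.419).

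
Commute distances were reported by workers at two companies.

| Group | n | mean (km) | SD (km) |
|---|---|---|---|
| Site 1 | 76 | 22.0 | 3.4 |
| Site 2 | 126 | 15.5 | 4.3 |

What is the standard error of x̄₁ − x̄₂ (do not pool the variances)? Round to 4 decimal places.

0.5467

SE₁ = s₁/√n₁ = 3.4/√76 = 0.3900; SE₂ = 4.3/√126 = 0.3831.
Independent samples, unequal variances: SE_diff = √(SE₁² + SE₂²) = √(0.1521 + 0.14676561) = 0.5467.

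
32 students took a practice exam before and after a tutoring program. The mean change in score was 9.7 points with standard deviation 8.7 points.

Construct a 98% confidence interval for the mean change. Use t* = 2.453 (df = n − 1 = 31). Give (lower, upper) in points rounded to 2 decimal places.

Paired design: SE = s_d/√n = 8.7/√32 = 1.5380.
t* = 2.453; margin of error = 2.453 × 1.5380 = 3.7727.
9.7 ± 3.7727 → (5.93, 13.47).

(5.93, 13.47)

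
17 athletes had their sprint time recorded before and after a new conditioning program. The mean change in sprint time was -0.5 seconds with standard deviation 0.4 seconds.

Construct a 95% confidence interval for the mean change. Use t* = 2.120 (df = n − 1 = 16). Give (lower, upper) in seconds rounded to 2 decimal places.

This is a matched-pairs design, so SE = s_d/√n = 0.4/√17 = 0.0970.
Margin = 2.120 × 0.0970 = 0.2056; the interval is -0.5 ± 0.2056 = (-0.71, -0.29).

(-0.71, -0.29)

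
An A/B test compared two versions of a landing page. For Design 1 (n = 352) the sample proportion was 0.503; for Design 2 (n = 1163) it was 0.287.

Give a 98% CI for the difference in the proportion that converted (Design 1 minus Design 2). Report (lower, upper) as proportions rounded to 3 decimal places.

SE₁ = √(p̂₁(1−p̂₁)/n₁) = √(0.5030·0.4970/352) = 0.02665; SE₂ = √(0.2870·0.7130/1163) = 0.01326.
Independent samples: SE of the difference = √(SE₁² + SE₂²) = √(0.0007102225 + 0.0001758276) = 0.02977.
z* for 98% confidence is 2.326, so the margin of error is 2.326 × 0.02977 = 0.06925.
Point estimate p̂₁ − p̂₂ = 0.5030 − 0.2870 = 0.2160.
0.2160 ± 0.06925 → (0.147, 0.285).

(0.147, 0.285)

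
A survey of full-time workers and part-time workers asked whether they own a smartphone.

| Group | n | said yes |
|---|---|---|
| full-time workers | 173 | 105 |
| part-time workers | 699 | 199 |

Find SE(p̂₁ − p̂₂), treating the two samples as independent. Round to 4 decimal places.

First, p̂₁ = 105/173 = 0.6069; p̂₂ = 199/699 = 0.2847.
The two standard errors are √(0.6069×0.3931/173) = 0.03714 and √(0.2847×0.7153/699) = 0.01707.
Because the samples are independent, SE_diff = √(0.03714² + 0.01707²) = 0.04087.

0.0409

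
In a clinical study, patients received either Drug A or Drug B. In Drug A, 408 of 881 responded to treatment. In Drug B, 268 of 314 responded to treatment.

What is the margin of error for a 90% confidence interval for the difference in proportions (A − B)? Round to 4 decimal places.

0.0429

Sample proportions: 408/881 = 0.4631, 268/314 = 0.8535.
Each SE is √(p̂(1−p̂)/n): √(0.4631·0.5369/881) = 0.01680 and √(0.8535·0.1465/314) = 0.01996.
SE(p̂₁ − p̂₂) = √(SE₁² + SE₂²) = √(0.00028224 + 0.0003984016) = 0.02609, since the two samples are independent.
At 90% confidence z* = 1.645; margin = 1.645 × 0.02609 = 0.04292.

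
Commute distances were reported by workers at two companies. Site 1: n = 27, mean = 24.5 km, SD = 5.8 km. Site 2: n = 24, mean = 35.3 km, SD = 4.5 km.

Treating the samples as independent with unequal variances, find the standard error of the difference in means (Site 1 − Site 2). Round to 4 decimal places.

Standard errors of each mean: 5.8/√27 = 1.1162 and 4.5/√24 = 0.9186.
SE(x̄₁ − x̄₂) = √(1.1162² + 0.9186²) = 1.4456 for independent samples with unequal variances.

1.4456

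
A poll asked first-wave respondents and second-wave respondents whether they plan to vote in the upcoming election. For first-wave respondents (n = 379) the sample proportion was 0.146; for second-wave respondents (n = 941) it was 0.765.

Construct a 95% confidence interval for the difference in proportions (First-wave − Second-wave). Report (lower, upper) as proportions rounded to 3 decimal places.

(-0.664, -0.574)

The two standard errors are √(0.1460×0.8540/379) = 0.01814 and √(0.7650×0.2350/941) = 0.01382.
Because the samples are independent, SE_diff = √(0.01814² + 0.01382²) = 0.02280.
Using z* = 1.960 for 95%, ME = 1.960 × 0.02280 = 0.04469.
p̂₁ − p̂₂ = -0.6190; interval -0.6190 ± 0.04469 gives (-0.664, -0.574).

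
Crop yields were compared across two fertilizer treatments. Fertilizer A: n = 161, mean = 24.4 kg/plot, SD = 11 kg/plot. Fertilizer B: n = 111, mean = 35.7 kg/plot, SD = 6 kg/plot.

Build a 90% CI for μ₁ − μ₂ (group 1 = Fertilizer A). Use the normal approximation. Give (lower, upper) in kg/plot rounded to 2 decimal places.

Standard errors of each mean: 11/√161 = 0.8669 and 6/√111 = 0.5695.
SE(x̄₁ − x̄₂) = √(0.8669² + 0.5695²) = 1.0372 for independent samples with unequal variances.
With z* = 1.645, the margin is 1.645 × 1.0372 = 1.7062.
x̄₁ − x̄₂ = 24.4 − 35.7 = -11.3000; the interval is -11.3000 ± 1.7062 = (-13.01, -9.59).

(-13.01, -9.59)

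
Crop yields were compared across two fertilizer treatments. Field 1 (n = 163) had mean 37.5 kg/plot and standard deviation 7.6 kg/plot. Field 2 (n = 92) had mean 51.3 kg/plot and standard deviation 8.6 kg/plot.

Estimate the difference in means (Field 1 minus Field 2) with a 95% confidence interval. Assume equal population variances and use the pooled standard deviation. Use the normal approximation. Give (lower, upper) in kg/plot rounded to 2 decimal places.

s_p = √[((n₁−1)s₁² + (n₂−1)s₂²)/(n₁+n₂−2)] = √[(162·7.6² + 91·8.6²)/253] = 7.9741.
SE = 7.9741·√(1/163 + 1/92) = 1.0398.
With z* = 1.960, margin = 1.960 × 1.0398 = 2.0380.
x̄₁ − x̄₂ = 37.5 − 51.3 = -13.8000; interval -13.8000 ± 2.0380 = (-15.84, -11.76).

(-15.84, -11.76)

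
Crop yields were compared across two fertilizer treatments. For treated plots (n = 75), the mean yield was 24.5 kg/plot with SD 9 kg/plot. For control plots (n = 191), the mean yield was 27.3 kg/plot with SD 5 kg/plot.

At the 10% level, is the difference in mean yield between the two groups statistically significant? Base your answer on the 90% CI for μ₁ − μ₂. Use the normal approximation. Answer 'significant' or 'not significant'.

significant

SE₁ = s₁/√n₁ = 9/√75 = 1.0392; SE₂ = 5/√191 = 0.3618.
Independent samples, unequal variances: SE_diff = √(SE₁² + SE₂²) = √(1.07993664 + 0.13089924) = 1.1004.
z* = 1.645, so margin of error = 1.645 × 1.1004 = 1.8102.
Difference in means = 24.5 − 27.3 = -2.8000.
-2.8000 ± 1.8102 → (-4.6102, -0.9898).
The interval (-4.6102, -0.9898) does not contain 0, so the difference is significant.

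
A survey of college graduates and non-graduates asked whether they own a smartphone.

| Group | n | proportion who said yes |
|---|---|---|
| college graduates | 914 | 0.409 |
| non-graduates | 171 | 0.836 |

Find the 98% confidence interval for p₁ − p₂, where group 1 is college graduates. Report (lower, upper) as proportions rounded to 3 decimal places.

SE₁ = √(p̂₁(1−p̂₁)/n₁) = √(0.4090·0.5910/914) = 0.01626; SE₂ = √(0.8360·0.1640/171) = 0.02832.
Independent samples: SE of the difference = √(SE₁² + SE₂²) = √(0.0002643876 + 0.0008020224) = 0.03266.
z* for 98% confidence is 2.326, so the margin of error is 2.326 × 0.03266 = 0.07597.
Point estimate p̂₁ − p̂₂ = 0.4090 − 0.8360 = -0.4270.
-0.4270 ± 0.07597 → (-0.503, -0.351).

(-0.503, -0.351)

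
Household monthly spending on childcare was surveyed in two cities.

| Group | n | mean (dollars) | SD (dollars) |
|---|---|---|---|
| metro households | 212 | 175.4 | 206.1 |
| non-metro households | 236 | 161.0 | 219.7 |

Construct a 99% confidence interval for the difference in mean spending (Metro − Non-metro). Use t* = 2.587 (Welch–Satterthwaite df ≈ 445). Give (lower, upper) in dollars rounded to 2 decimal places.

(-37.66, 66.46)

Standard errors of each mean: 206.1/√212 = 14.1550 and 219.7/√236 = 14.3013.
SE(x̄₁ − x̄₂) = √(14.1550² + 14.3013²) = 20.1219 for independent samples with unequal variances.
With t* = 2.587, the margin is 2.587 × 20.1219 = 52.0554.
x̄₁ − x̄₂ = 175.4 − 161.0 = 14.4000; the interval is 14.4000 ± 52.0554 = (-37.66, 66.46).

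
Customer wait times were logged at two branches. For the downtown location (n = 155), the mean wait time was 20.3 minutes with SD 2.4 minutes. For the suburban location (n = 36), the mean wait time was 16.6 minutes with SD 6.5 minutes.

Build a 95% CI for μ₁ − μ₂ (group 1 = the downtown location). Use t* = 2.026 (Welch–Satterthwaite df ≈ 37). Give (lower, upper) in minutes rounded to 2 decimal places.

Standard errors of each mean: 2.4/√155 = 0.1928 and 6.5/√36 = 1.0833.
SE(x̄₁ − x̄₂) = √(0.1928² + 1.0833²) = 1.1003 for independent samples with unequal variances.
With t* = 2.026, the margin is 2.026 × 1.1003 = 2.2292.
x̄₁ − x̄₂ = 20.3 − 16.6 = 3.7000; the interval is 3.7000 ± 2.2292 = (1.47, 5.93).

(1.47, 5.93)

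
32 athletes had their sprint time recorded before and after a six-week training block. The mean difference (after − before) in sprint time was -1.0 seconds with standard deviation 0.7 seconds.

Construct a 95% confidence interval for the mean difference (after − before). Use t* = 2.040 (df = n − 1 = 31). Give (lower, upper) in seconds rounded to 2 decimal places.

(-1.25, -0.75)

This is a matched-pairs design, so SE = s_d/√n = 0.7/√32 = 0.1237.
Margin = 2.040 × 0.1237 = 0.2523; the interval is -1.0 ± 0.2523 = (-1.25, -0.75).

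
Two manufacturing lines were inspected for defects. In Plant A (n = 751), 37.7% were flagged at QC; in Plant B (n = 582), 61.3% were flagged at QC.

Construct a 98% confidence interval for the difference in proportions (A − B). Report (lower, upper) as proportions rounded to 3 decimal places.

(-0.298, -0.174)

SE₁ = √(p̂₁(1−p̂₁)/n₁) = √(0.3770·0.6230/751) = 0.01768; SE₂ = √(0.6130·0.3870/582) = 0.02019.
Independent samples: SE of the difference = √(SE₁² + SE₂²) = √(0.0003125824 + 0.0004076361) = 0.02684.
z* for 98% confidence is 2.326, so the margin of error is 2.326 × 0.02684 = 0.06243.
Point estimate p̂₁ − p̂₂ = 0.3770 − 0.6130 = -0.2360.
-0.2360 ± 0.06243 → (-0.298, -0.174).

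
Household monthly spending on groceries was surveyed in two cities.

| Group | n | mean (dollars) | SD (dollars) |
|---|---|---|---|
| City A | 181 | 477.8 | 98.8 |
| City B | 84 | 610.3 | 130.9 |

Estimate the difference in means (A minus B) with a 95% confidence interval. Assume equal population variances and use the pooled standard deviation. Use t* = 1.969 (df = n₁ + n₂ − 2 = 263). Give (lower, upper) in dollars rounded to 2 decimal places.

(-161.08, -103.92)

Pooled variance s_p² = [180·98.8² + 83·130.9²] / (181+84−2) = 12088.3971, so s_p = 109.9472.
SE_diff = s_p·√(1/n₁ + 1/n₂) = 109.9472·√(1/181 + 1/84) = 14.5154.
t* = 1.969; margin = 1.969 × 14.5154 = 28.5808.
Difference = 477.8 − 610.3 = -132.5000.
-132.5000 ± 28.5808 → (-161.08, -103.92).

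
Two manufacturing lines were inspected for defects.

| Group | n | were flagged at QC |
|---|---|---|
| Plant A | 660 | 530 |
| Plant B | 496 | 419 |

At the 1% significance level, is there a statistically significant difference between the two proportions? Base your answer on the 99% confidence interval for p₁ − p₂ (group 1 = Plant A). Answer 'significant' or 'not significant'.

p̂₁ = 530/660 = 0.8030 and p̂₂ = 419/496 = 0.8448.
SE₁ = √(p̂₁(1−p̂₁)/n₁) = √(0.8030·0.1970/660) = 0.01548; SE₂ = √(0.8448·0.1552/496) = 0.01626.
Independent samples: SE of the difference = √(SE₁² + SE₂²) = √(0.0002396304 + 0.0002643876) = 0.02245.
z* for 99% confidence is 2.576, so the margin of error is 2.576 × 0.02245 = 0.05783.
Point estimate p̂₁ − p̂₂ = 0.8030 − 0.8448 = -0.0418.
-0.0418 ± 0.05783 → (-0.09963, 0.01603).
The interval (-0.09963, 0.01603) contains 0, so the difference is not significant.

not significant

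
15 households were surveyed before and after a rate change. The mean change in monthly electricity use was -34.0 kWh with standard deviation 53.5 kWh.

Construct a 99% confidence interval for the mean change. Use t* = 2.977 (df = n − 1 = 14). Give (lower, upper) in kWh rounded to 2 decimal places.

This is a matched-pairs design, so SE = s_d/√n = 53.5/√15 = 13.8136.
Margin = 2.977 × 13.8136 = 41.1231; the interval is -34.0 ± 41.1231 = (-75.12, 7.12).

(-75.12, 7.12)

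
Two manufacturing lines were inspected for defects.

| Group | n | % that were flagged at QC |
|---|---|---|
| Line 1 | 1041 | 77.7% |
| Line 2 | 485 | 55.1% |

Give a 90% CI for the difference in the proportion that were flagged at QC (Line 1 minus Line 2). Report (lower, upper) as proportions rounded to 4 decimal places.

Each SE is √(p̂(1−p̂)/n): √(0.7770·0.2230/1041) = 0.01290 and √(0.5510·0.4490/485) = 0.02259.
SE(p̂₁ − p̂₂) = √(SE₁² + SE₂²) = √(0.00016641 + 0.0005103081) = 0.02601, since the two samples are independent.
At 90% confidence z* = 1.645; margin = 1.645 × 0.02601 = 0.04279.
The difference is 0.7770 − 0.5510 = 0.2260, so the interval is 0.2260 ± 0.04279 = (0.1832, 0.2688).

(0.1832, 0.2688)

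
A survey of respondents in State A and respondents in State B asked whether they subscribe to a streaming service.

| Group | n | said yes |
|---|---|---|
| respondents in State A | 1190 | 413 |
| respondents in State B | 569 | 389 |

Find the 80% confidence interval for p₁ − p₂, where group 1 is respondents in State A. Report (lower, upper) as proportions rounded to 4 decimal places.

(-0.3672, -0.3060)

p̂₁ = 413/1190 = 0.3471 and p̂₂ = 389/569 = 0.6837.
SE₁ = √(p̂₁(1−p̂₁)/n₁) = √(0.3471·0.6529/1190) = 0.01380; SE₂ = √(0.6837·0.3163/569) = 0.01950.
Independent samples: SE of the difference = √(SE₁² + SE₂²) = √(0.00019044 + 0.00038025) = 0.02389.
z* for 80% confidence is 1.282, so the margin of error is 1.282 × 0.02389 = 0.03063.
Point estimate p̂₁ − p̂₂ = 0.3471 − 0.6837 = -0.3366.
-0.3366 ± 0.03063 → (-0.3672, -0.3060).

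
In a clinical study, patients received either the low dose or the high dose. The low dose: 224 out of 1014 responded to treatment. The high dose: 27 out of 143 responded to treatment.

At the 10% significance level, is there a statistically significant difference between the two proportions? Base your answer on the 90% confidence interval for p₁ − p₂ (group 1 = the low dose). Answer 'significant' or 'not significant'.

not significant

p̂₁ = 224/1014 = 0.2209 and p̂₂ = 27/143 = 0.1888.
SE₁ = √(p̂₁(1−p̂₁)/n₁) = √(0.2209·0.7791/1014) = 0.01303; SE₂ = √(0.1888·0.8112/143) = 0.03273.
Independent samples: SE of the difference = √(SE₁² + SE₂²) = √(0.0001697809 + 0.0010712529) = 0.03523.
z* for 90% confidence is 1.645, so the margin of error is 1.645 × 0.03523 = 0.05795.
Point estimate p̂₁ − p̂₂ = 0.2209 − 0.1888 = 0.0321.
0.0321 ± 0.05795 → (-0.02585, 0.09005).
The interval (-0.02585, 0.09005) contains 0, so the difference is not significant.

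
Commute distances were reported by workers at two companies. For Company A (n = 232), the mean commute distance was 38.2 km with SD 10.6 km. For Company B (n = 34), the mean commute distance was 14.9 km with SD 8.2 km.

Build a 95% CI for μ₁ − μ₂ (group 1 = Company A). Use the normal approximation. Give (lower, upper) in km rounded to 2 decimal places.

(20.22, 26.38)

Per-group SEs: s₁/√n₁ = 10.6/√232 = 0.6959, s₂/√n₂ = 8.2/√34 = 1.4063.
Unpooled SE of the difference: √(0.48427681 + 1.97767969) = 1.5691.
Margin of error = z* · SE = 1.960 × 1.5691 = 3.0754.
x̄₁ − x̄₂ = 38.2 − 14.9 = 23.3000.
CI: 23.3000 ± 3.0754 = (20.22, 26.38).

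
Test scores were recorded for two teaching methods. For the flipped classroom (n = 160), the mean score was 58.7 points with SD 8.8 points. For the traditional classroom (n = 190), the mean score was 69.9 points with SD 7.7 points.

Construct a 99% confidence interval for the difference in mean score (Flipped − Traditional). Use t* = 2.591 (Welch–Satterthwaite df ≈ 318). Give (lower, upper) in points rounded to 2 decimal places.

(-13.51, -8.89)

Per-group SEs: s₁/√n₁ = 8.8/√160 = 0.6957, s₂/√n₂ = 7.7/√190 = 0.5586.
Unpooled SE of the difference: √(0.48399849 + 0.31203396) = 0.8922.
Margin of error = t* · SE = 2.591 × 0.8922 = 2.3117.
x̄₁ − x̄₂ = 58.7 − 69.9 = -11.2000.
CI: -11.2000 ± 2.3117 = (-13.51, -8.89).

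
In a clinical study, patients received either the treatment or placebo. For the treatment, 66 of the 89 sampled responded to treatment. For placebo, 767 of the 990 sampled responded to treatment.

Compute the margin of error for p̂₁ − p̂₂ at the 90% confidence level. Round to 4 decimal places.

p̂₁ = 66/89 = 0.7416 and p̂₂ = 767/990 = 0.7747.
SE₁ = √(p̂₁(1−p̂₁)/n₁) = √(0.7416·0.2584/89) = 0.04640; SE₂ = √(0.7747·0.2253/990) = 0.01328.
Independent samples: SE of the difference = √(SE₁² + SE₂²) = √(0.00215296 + 0.0001763584) = 0.04826.
z* for 90% confidence is 1.645, so the margin of error is 1.645 × 0.04826 = 0.07939.

0.0794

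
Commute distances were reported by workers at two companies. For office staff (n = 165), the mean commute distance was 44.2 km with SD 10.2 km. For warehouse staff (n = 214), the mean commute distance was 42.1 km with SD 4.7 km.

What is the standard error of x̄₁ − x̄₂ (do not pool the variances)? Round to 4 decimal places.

Standard errors of each mean: 10.2/√165 = 0.7941 and 4.7/√214 = 0.3213.
SE(x̄₁ − x̄₂) = √(0.7941² + 0.3213²) = 0.8566 for independent samples with unequal variances.

0.8566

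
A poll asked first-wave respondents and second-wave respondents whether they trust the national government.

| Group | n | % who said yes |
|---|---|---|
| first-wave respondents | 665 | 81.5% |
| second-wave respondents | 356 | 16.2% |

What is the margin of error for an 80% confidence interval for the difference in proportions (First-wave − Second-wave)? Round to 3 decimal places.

The two standard errors are √(0.8150×0.1850/665) = 0.01506 and √(0.1620×0.8380/356) = 0.01953.
Because the samples are independent, SE_diff = √(0.01506² + 0.01953²) = 0.02466.
Using z* = 1.282 for 80%, ME = 1.282 × 0.02466 = 0.03161.

0.032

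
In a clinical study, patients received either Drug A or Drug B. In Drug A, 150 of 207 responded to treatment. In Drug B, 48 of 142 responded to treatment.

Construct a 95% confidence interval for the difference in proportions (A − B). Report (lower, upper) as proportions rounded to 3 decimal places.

(0.288, 0.485)

First, p̂₁ = 150/207 = 0.7246; p̂₂ = 48/142 = 0.3380.
The two standard errors are √(0.7246×0.2754/207) = 0.03105 and √(0.3380×0.6620/142) = 0.03970.
Because the samples are independent, SE_diff = √(0.03105² + 0.03970²) = 0.05040.
Using z* = 1.960 for 95%, ME = 1.960 × 0.05040 = 0.09878.
p̂₁ − p̂₂ = 0.3866; interval 0.3866 ± 0.09878 gives (0.288, 0.485).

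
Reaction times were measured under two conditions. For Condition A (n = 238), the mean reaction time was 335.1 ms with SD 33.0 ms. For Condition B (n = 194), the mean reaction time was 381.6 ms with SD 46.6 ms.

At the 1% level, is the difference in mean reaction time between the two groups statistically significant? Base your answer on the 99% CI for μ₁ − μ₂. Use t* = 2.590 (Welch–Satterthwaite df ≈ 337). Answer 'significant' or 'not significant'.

Standard errors of each mean: 33.0/√238 = 2.1391 and 46.6/√194 = 3.3457.
SE(x̄₁ − x̄₂) = √(2.1391² + 3.3457²) = 3.9711 for independent samples with unequal variances.
With t* = 2.590, the margin is 2.590 × 3.9711 = 10.2851.
x̄₁ − x̄₂ = 335.1 − 381.6 = -46.5000; the interval is -46.5000 ± 10.2851 = (-56.7851, -36.2149).
The interval (-56.7851, -36.2149) does not contain 0, so the difference is significant.

significant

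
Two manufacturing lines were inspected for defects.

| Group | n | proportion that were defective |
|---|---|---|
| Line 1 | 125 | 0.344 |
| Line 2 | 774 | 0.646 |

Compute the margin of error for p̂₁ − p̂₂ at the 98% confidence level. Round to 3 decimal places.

0.107

The two standard errors are √(0.3440×0.6560/125) = 0.04249 and √(0.6460×0.3540/774) = 0.01719.
Because the samples are independent, SE_diff = √(0.04249² + 0.01719²) = 0.04584.
Using z* = 2.326 for 98%, ME = 2.326 × 0.04584 = 0.10662.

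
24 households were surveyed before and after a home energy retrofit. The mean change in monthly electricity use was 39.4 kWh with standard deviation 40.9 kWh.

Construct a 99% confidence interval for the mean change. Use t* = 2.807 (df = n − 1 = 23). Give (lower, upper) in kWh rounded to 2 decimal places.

(15.97, 62.83)

This is a matched-pairs design, so SE = s_d/√n = 40.9/√24 = 8.3487.
Margin = 2.807 × 8.3487 = 23.4348; the interval is 39.4 ± 23.4348 = (15.97, 62.83).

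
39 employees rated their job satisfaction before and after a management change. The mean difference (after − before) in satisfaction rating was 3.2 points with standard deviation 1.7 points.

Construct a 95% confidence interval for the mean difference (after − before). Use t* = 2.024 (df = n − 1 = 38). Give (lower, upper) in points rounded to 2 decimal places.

Paired design: SE = s_d/√n = 1.7/√39 = 0.2722.
t* = 2.024; margin of error = 2.024 × 0.2722 = 0.5509.
3.2 ± 0.5509 → (2.65, 3.75).

(2.65, 3.75)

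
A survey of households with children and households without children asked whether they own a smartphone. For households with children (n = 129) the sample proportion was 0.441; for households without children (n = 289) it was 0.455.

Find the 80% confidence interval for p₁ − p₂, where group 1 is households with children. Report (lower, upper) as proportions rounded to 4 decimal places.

(-0.0815, 0.0535)

Each SE is √(p̂(1−p̂)/n): √(0.4410·0.5590/129) = 0.04371 and √(0.4550·0.5450/289) = 0.02929.
SE(p̂₁ − p̂₂) = √(SE₁² + SE₂²) = √(0.0019105641 + 0.0008579041) = 0.05262, since the two samples are independent.
At 80% confidence z* = 1.282; margin = 1.282 × 0.05262 = 0.06746.
The difference is 0.4410 − 0.4550 = -0.0140, so the interval is -0.0140 ± 0.06746 = (-0.0815, 0.0535).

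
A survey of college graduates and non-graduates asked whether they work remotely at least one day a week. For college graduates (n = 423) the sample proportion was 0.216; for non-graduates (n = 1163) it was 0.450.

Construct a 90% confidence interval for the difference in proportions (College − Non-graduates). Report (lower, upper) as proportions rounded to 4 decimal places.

(-0.2747, -0.1933)

SE₁ = √(p̂₁(1−p̂₁)/n₁) = √(0.2160·0.7840/423) = 0.02001; SE₂ = √(0.4500·0.5500/1163) = 0.01459.
Independent samples: SE of the difference = √(SE₁² + SE₂²) = √(0.0004004001 + 0.0002128681) = 0.02476.
z* for 90% confidence is 1.645, so the margin of error is 1.645 × 0.02476 = 0.04073.
Point estimate p̂₁ − p̂₂ = 0.2160 − 0.4500 = -0.2340.
-0.2340 ± 0.04073 → (-0.2747, -0.1933).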